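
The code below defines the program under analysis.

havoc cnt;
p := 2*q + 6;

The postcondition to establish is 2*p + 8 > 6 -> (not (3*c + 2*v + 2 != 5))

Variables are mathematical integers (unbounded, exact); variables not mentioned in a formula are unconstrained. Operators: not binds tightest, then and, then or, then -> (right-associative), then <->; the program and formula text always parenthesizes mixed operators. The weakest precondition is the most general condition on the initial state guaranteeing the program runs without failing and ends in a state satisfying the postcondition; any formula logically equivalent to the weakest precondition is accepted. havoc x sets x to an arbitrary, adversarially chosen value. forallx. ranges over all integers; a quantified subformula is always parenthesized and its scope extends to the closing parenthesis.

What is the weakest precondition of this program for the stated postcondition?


Working backward. After the program, the postcondition 2*p + 8 > 6 -> (not (3*c + 2*v + 2 != 5)) must hold; in canonical form it is 2*p > -2 -> (not (3*c + 2*v != 3)).
Before p := 2*q + 6: 4*q > -14 -> (not (3*c + 2*v != 3))
Before havoc cnt: 4*q > -14 -> (not (3*c + 2*v != 3))
Answer: WP = 4*q > -14 -> (not (3*c + 2*v != 3))


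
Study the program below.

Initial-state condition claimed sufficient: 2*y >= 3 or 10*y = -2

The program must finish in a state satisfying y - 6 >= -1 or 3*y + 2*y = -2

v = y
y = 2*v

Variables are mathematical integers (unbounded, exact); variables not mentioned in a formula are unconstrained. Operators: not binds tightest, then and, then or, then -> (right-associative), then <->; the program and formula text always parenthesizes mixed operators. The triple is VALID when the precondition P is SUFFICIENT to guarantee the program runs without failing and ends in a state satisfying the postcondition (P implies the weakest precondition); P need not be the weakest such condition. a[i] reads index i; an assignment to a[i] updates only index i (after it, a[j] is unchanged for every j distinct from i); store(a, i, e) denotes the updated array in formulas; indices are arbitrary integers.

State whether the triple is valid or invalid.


Working backward. After the program, the postcondition y - 6 >= -1 or 3*y + 2*y = -2 must hold; in canonical form it is y >= 5 or 5*y = -2.
Before y := 2*v: 2*v >= 5 or 10*v = -2
Before v := y: 2*y >= 5 or 10*y = -2
The weakest precondition is 2*y >= 5 or 10*y = -2.
Check whether 2*y >= 3 or 10*y = -2 implies it.
Countermodel: at the initial state y = 2, the precondition holds but the weakest precondition fails.
Answer: invalid


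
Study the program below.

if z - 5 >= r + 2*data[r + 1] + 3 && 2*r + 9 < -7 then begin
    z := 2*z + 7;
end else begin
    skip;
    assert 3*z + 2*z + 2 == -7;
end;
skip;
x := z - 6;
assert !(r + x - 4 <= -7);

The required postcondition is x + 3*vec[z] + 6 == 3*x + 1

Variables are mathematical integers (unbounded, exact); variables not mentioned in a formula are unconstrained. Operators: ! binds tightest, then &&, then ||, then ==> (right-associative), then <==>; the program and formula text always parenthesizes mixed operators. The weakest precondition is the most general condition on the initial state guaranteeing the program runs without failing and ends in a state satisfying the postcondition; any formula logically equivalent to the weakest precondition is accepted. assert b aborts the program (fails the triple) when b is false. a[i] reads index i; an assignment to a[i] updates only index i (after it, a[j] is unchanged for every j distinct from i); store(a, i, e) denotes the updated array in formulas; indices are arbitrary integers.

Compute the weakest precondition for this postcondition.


Working backward. After the program, the postcondition x + 3*vec[z] + 6 == 3*x + 1 must hold; in canonical form it is 3*vec[z] == 2*x - 5.
Before assert !(r + x - 4 <= -7): (!(r + x <= -3)) && 3*vec[z] == 2*x - 5
Before x := z - 6: (!(r + z <= 3)) && 3*vec[z] == 2*z - 17
Before skip: (!(r + z <= 3)) && 3*vec[z] == 2*z - 17
Then branch requires (!(r + 2*z <= -4)) && 3*vec[2*z + 7] == 4*z - 3; else branch requires 5*z == -9 && (!(r + z <= 3)) && 3*vec[z] == 2*z - 17.
Before the if: ((z >= 2*data[r + 1] + r + 8 && 2*r < -16) ==> ((!(r + 2*z <= -4)) && 3*vec[2*z + 7] == 4*z - 3)) && ((!(z >= 2*data[r + 1] + r + 8 && 2*r < -16)) ==> (5*z == -9 && (!(r + z <= 3)) && 3*vec[z] == 2*z - 17))
Answer: WP = ((z >= 2*data[r + 1] + r + 8 && 2*r < -16) ==> ((!(r + 2*z <= -4)) && 3*vec[2*z + 7] == 4*z - 3)) && ((!(z >= 2*data[r + 1] + r + 8 && 2*r < -16)) ==> (5*z == -9 && (!(r + z <= 3)) && 3*vec[z] == 2*z - 17))


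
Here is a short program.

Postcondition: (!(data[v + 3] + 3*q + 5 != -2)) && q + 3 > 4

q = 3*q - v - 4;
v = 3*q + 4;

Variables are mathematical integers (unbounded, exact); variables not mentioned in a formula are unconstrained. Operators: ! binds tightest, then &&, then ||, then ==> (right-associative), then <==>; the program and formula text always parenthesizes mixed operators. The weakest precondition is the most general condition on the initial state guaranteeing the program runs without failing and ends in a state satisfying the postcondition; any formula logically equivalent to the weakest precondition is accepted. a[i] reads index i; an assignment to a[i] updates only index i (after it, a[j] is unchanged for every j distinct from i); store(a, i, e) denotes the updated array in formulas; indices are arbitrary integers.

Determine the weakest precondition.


Working backward. After the program, the postcondition (!(data[v + 3] + 3*q + 5 != -2)) && q + 3 > 4 must hold; in canonical form it is (!(data[v + 3] + 3*q != -7)) && q > 1.
Before v := 3*q + 4: (!(data[3*q + 7] + 3*q != -7)) && q > 1
Before q := 3*q - v - 4: (!(data[9*q - 3*v - 5] + 9*q != 3*v + 5)) && 3*q > v + 5
Answer: WP = (!(data[9*q - 3*v - 5] + 9*q != 3*v + 5)) && 3*q > v + 5


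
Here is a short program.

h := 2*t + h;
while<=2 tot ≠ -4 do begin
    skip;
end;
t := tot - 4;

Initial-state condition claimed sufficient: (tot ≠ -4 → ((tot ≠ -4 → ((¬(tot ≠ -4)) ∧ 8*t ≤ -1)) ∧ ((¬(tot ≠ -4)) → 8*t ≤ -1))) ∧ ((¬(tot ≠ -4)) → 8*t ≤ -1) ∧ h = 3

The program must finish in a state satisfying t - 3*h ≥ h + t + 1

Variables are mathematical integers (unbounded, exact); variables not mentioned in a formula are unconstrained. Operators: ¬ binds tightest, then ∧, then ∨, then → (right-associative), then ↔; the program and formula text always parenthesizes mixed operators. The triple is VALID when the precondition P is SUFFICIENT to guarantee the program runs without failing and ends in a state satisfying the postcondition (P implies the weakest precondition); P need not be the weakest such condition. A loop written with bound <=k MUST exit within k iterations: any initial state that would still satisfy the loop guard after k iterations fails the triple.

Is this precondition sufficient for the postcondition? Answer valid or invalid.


Working backward. After the program, the postcondition t - 3*h ≥ h + t + 1 must hold; in canonical form it is 4*h ≤ -1.
Before t := tot - 4: 4*h ≤ -1
Before the loop (bound <=2), unroll the exhaustion recursion (WP_0 = exit-now case; WP_j = one more guarded iteration, up to j = 2):
  WP_0: (¬(tot ≠ -4)) ∧ 4*h ≤ -1
  WP_1: (tot ≠ -4 → ((¬(tot ≠ -4)) ∧ 4*h ≤ -1)) ∧ ((¬(tot ≠ -4)) → 4*h ≤ -1)
  WP_2: (tot ≠ -4 → ((tot ≠ -4 → ((¬(tot ≠ -4)) ∧ 4*h ≤ -1)) ∧ ((¬(tot ≠ -4)) → 4*h ≤ -1))) ∧ ((¬(tot ≠ -4)) → 4*h ≤ -1)
So before the loop: (tot ≠ -4 → ((tot ≠ -4 → ((¬(tot ≠ -4)) ∧ 4*h ≤ -1)) ∧ ((¬(tot ≠ -4)) → 4*h ≤ -1))) ∧ ((¬(tot ≠ -4)) → 4*h ≤ -1)
Before h := 2*t + h: (tot ≠ -4 → ((tot ≠ -4 → ((¬(tot ≠ -4)) ∧ 4*h + 8*t ≤ -1)) ∧ ((¬(tot ≠ -4)) → 4*h + 8*t ≤ -1))) ∧ ((¬(tot ≠ -4)) → 4*h + 8*t ≤ -1)
The weakest precondition is (tot ≠ -4 → ((tot ≠ -4 → ((¬(tot ≠ -4)) ∧ 4*h + 8*t ≤ -1)) ∧ ((¬(tot ≠ -4)) → 4*h + 8*t ≤ -1))) ∧ ((¬(tot ≠ -4)) → 4*h + 8*t ≤ -1).
Check whether (tot ≠ -4 → ((tot ≠ -4 → ((¬(tot ≠ -4)) ∧ 8*t ≤ -1)) ∧ ((¬(tot ≠ -4)) → 8*t ≤ -1))) ∧ ((¬(tot ≠ -4)) → 8*t ≤ -1) ∧ h = 3 implies it.
Countermodel: at the initial state h = 3, t = -1, tot = -4, the precondition holds but the weakest precondition fails.
Answer: invalid


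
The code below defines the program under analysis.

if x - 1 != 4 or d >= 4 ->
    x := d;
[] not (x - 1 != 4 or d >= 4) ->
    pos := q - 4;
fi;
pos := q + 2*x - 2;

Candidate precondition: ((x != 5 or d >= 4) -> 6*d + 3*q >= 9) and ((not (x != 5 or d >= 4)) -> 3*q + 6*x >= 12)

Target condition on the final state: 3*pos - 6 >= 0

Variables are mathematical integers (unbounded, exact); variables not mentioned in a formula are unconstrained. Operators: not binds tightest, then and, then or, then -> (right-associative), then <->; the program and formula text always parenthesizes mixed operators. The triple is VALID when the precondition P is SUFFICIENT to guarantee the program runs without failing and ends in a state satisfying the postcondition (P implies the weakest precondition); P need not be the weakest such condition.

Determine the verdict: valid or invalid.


Working backward. After the program, the postcondition 3*pos - 6 >= 0 must hold; in canonical form it is 3*pos >= 6.
Before pos := q + 2*x - 2: 3*q + 6*x >= 12
Then branch requires 6*d + 3*q >= 12; else branch requires 3*q + 6*x >= 12.
Before the if: ((x != 5 or d >= 4) -> 6*d + 3*q >= 12) and ((not (x != 5 or d >= 4)) -> 3*q + 6*x >= 12)
The weakest precondition is ((x != 5 or d >= 4) -> 6*d + 3*q >= 12) and ((not (x != 5 or d >= 4)) -> 3*q + 6*x >= 12).
Check whether ((x != 5 or d >= 4) -> 6*d + 3*q >= 9) and ((not (x != 5 or d >= 4)) -> 3*q + 6*x >= 12) implies it.
Countermodel: at the initial state d = 5, q = -7, x = 5, the precondition holds but the weakest precondition fails.
Answer: invalid


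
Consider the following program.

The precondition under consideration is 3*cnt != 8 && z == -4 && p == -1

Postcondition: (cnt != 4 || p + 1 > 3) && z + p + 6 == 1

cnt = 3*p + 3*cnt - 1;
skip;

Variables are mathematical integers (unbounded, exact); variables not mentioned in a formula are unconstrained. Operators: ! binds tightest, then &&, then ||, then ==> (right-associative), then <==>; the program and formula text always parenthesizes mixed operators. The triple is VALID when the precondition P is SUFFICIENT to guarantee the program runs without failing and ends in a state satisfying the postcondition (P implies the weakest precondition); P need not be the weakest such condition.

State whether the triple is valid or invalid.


Working backward. After the program, the postcondition (cnt != 4 || p + 1 > 3) && z + p + 6 == 1 must hold; in canonical form it is (cnt != 4 || p > 2) && p + z == -5.
Before skip: (cnt != 4 || p > 2) && p + z == -5
Before cnt := 3*p + 3*cnt - 1: (3*cnt + 3*p != 5 || p > 2) && p + z == -5
The weakest precondition is (3*cnt + 3*p != 5 || p > 2) && p + z == -5.
Check whether 3*cnt != 8 && z == -4 && p == -1 implies it.
Every state satisfying the precondition satisfies the weakest precondition: the implication holds.
Answer: valid


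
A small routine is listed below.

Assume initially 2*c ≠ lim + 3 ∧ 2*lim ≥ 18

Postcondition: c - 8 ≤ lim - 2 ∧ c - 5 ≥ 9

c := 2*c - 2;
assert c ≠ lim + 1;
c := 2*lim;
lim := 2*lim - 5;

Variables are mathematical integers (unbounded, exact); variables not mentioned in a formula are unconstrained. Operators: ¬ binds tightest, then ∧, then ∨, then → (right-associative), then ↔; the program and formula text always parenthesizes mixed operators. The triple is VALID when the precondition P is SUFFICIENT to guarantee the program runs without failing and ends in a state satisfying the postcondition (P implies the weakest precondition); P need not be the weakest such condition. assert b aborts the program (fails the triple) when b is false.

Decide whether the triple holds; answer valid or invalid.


Working backward. After the program, the postcondition c - 8 ≤ lim - 2 ∧ c - 5 ≥ 9 must hold; in canonical form it is c ≤ lim + 6 ∧ c ≥ 14.
Before lim := 2*lim - 5: c ≤ 2*lim + 1 ∧ c ≥ 14
Before c := 2*lim: 2*lim ≥ 14
Before assert c ≠ lim + 1: c ≠ lim + 1 ∧ 2*lim ≥ 14
Before c := 2*c - 2: 2*c ≠ lim + 3 ∧ 2*lim ≥ 14
The weakest precondition is 2*c ≠ lim + 3 ∧ 2*lim ≥ 14.
Check whether 2*c ≠ lim + 3 ∧ 2*lim ≥ 18 implies it.
Every state satisfying the precondition satisfies the weakest precondition: the implication holds.
Answer: valid


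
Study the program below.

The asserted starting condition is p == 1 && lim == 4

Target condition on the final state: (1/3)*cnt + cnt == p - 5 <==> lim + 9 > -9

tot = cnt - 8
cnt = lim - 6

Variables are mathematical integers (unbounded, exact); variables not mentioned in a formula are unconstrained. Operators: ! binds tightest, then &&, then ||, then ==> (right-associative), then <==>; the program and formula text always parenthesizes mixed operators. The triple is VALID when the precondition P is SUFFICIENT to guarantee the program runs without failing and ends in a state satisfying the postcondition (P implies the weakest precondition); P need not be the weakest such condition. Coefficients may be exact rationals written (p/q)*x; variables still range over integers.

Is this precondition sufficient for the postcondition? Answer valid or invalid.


Working backward. After the program, the postcondition (1/3)*cnt + cnt == p - 5 <==> lim + 9 > -9 must hold; in canonical form it is (4/3)*cnt == p - 5 <==> lim > -18.
Before cnt := lim - 6: (4/3)*lim == p + 3 <==> lim > -18
Before tot := cnt - 8: (4/3)*lim == p + 3 <==> lim > -18
The weakest precondition is (4/3)*lim == p + 3 <==> lim > -18.
Check whether p == 1 && lim == 4 implies it.
Countermodel: at the initial state lim = 4, p = 1, the precondition holds but the weakest precondition fails.
Answer: invalid


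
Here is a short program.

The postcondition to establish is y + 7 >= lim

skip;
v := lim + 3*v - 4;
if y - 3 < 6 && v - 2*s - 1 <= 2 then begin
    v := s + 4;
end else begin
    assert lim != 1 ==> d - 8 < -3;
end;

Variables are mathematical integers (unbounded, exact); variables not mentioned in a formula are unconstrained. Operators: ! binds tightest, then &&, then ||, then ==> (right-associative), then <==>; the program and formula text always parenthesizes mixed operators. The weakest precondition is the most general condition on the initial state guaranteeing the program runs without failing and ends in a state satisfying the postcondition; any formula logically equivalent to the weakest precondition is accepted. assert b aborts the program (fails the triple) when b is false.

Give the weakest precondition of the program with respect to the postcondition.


Working backward. After the program, the postcondition y + 7 >= lim must hold; in canonical form it is y >= lim - 7.
Then branch requires y >= lim - 7; else branch requires (lim != 1 ==> d < 5) && y >= lim - 7.
Before the if: ((y < 9 && v <= 2*s + 3) ==> y >= lim - 7) && ((!(y < 9 && v <= 2*s + 3)) ==> ((lim != 1 ==> d < 5) && y >= lim - 7))
Before v := lim + 3*v - 4: ((y < 9 && lim + 3*v <= 2*s + 7) ==> y >= lim - 7) && ((!(y < 9 && lim + 3*v <= 2*s + 7)) ==> ((lim != 1 ==> d < 5) && y >= lim - 7))
Before skip: ((y < 9 && lim + 3*v <= 2*s + 7) ==> y >= lim - 7) && ((!(y < 9 && lim + 3*v <= 2*s + 7)) ==> ((lim != 1 ==> d < 5) && y >= lim - 7))
Answer: WP = ((y < 9 && lim + 3*v <= 2*s + 7) ==> y >= lim - 7) && ((!(y < 9 && lim + 3*v <= 2*s + 7)) ==> ((lim != 1 ==> d < 5) && y >= lim - 7))


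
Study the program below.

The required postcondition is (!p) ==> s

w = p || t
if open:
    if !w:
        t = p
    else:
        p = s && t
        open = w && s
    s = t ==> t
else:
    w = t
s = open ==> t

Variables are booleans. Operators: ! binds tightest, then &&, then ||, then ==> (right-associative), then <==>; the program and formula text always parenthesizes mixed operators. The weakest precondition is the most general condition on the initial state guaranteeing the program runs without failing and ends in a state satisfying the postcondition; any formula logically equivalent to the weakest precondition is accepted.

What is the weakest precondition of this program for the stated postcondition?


Working backward. After the program, (!p) ==> s must hold.
Before s := open ==> t: (!p) ==> (open ==> t)
Then branch requires ((!w) ==> ((!p) ==> (open ==> p))) && (w ==> ((!(s && t)) ==> ((w && s) ==> t))); else branch requires (!p) ==> (open ==> t).
Before the if: (open ==> (((!w) ==> ((!p) ==> (open ==> p))) && (w ==> ((!(s && t)) ==> ((w && s) ==> t))))) && ((!open) ==> ((!p) ==> (open ==> t)))
Before w := p || t: (open ==> (((!(p || t)) ==> ((!p) ==> (open ==> p))) && ((p || t) ==> ((!(s && t)) ==> (((p || t) && s) ==> t))))) && ((!open) ==> ((!p) ==> (open ==> t)))
Answer: WP = (open ==> (((!(p || t)) ==> ((!p) ==> (open ==> p))) && ((p || t) ==> ((!(s && t)) ==> (((p || t) && s) ==> t))))) && ((!open) ==> ((!p) ==> (open ==> t)))


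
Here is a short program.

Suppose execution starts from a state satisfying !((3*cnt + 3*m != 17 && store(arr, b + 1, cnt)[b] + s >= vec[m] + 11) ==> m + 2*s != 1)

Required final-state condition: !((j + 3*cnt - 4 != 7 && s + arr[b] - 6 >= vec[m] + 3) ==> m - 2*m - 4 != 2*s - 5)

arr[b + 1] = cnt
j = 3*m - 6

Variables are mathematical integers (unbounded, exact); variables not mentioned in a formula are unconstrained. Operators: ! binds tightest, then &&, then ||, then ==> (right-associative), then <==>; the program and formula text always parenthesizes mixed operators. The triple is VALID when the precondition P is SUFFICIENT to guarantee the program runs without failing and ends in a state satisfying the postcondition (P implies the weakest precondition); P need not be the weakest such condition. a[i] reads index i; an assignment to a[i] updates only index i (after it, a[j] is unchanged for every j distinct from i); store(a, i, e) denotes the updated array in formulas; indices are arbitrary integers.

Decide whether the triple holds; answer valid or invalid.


Working backward. After the program, the postcondition !((j + 3*cnt - 4 != 7 && s + arr[b] - 6 >= vec[m] + 3) ==> m - 2*m - 4 != 2*s - 5) must hold; in canonical form it is !((3*cnt + j != 11 && arr[b] + s >= vec[m] + 9) ==> m + 2*s != 1).
Before j := 3*m - 6: !((3*cnt + 3*m != 17 && arr[b] + s >= vec[m] + 9) ==> m + 2*s != 1)
Before arr[b + 1] := cnt: !((3*cnt + 3*m != 17 && store(arr, b + 1, cnt)[b] + s >= vec[m] + 9) ==> m + 2*s != 1)
The weakest precondition is !((3*cnt + 3*m != 17 && store(arr, b + 1, cnt)[b] + s >= vec[m] + 9) ==> m + 2*s != 1).
Check whether !((3*cnt + 3*m != 17 && store(arr, b + 1, cnt)[b] + s >= vec[m] + 11) ==> m + 2*s != 1) implies it.
Every state satisfying the precondition satisfies the weakest precondition: the implication holds.
Answer: valid


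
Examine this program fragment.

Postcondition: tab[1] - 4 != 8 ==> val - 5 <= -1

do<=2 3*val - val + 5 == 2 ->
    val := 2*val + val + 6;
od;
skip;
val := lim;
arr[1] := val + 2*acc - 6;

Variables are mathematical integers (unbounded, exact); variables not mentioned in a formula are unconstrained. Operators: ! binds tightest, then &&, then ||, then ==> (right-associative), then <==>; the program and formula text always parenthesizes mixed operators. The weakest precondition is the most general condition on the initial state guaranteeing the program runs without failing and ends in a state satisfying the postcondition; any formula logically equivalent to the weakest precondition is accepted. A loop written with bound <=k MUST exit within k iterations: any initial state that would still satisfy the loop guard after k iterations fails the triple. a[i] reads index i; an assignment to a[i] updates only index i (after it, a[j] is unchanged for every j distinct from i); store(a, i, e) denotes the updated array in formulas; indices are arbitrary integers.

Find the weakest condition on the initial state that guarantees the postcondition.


Working backward. After the program, the postcondition tab[1] - 4 != 8 ==> val - 5 <= -1 must hold; in canonical form it is tab[1] != 12 ==> val <= 4.
Before arr[1] := val + 2*acc - 6: tab[1] != 12 ==> val <= 4
Before val := lim: tab[1] != 12 ==> lim <= 4
Before skip: tab[1] != 12 ==> lim <= 4
Before the loop (bound <=2), unroll the exhaustion recursion (WP_0 = exit-now case; WP_j = one more guarded iteration, up to j = 2):
  WP_0: (!(2*val == -3)) && (tab[1] != 12 ==> lim <= 4)
  WP_1: (2*val == -3 ==> ((!(6*val == -15)) && (tab[1] != 12 ==> lim <= 4))) && ((!(2*val == -3)) ==> (tab[1] != 12 ==> lim <= 4))
  WP_2: (2*val == -3 ==> ((6*val == -15 ==> ((!(18*val == -51)) && (tab[1] != 12 ==> lim <= 4))) && ((!(6*val == -15)) ==> (tab[1] != 12 ==> lim <= 4)))) && ((!(2*val == -3)) ==> (tab[1] != 12 ==> lim <= 4))
So before the loop: (2*val == -3 ==> ((6*val == -15 ==> ((!(18*val == -51)) && (tab[1] != 12 ==> lim <= 4))) && ((!(6*val == -15)) ==> (tab[1] != 12 ==> lim <= 4)))) && ((!(2*val == -3)) ==> (tab[1] != 12 ==> lim <= 4))
Answer: WP = (2*val == -3 ==> ((6*val == -15 ==> ((!(18*val == -51)) && (tab[1] != 12 ==> lim <= 4))) && ((!(6*val == -15)) ==> (tab[1] != 12 ==> lim <= 4)))) && ((!(2*val == -3)) ==> (tab[1] != 12 ==> lim <= 4))


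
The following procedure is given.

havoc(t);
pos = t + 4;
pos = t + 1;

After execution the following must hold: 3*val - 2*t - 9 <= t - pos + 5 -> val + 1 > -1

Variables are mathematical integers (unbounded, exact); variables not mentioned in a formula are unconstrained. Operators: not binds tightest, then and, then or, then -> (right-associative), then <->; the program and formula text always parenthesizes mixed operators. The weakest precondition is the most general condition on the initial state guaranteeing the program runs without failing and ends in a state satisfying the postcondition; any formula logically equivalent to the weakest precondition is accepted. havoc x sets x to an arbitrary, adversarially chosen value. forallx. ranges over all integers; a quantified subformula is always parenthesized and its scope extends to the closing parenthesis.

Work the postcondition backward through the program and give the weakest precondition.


Working backward. After the program, the postcondition 3*val - 2*t - 9 <= t - pos + 5 -> val + 1 > -1 must hold; in canonical form it is pos + 3*val <= 3*t + 14 -> val > -2.
Before pos := t + 1: 3*val <= 2*t + 13 -> val > -2
Before pos := t + 4: 3*val <= 2*t + 13 -> val > -2
Before havoc t: forall t_1. (3*val <= 2*t_1 + 13 -> val > -2)
Answer: WP = forall t_1. (3*val <= 2*t_1 + 13 -> val > -2)


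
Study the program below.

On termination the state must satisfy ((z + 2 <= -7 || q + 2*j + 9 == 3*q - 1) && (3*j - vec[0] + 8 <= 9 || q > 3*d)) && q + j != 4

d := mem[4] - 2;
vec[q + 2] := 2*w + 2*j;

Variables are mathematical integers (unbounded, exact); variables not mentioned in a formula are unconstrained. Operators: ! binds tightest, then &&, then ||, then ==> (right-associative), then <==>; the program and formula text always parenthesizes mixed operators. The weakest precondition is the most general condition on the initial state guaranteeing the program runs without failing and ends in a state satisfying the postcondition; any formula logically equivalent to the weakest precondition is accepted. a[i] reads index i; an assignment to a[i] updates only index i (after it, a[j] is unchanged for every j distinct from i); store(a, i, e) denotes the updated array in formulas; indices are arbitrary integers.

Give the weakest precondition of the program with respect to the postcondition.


Working backward. After the program, the postcondition ((z + 2 <= -7 || q + 2*j + 9 == 3*q - 1) && (3*j - vec[0] + 8 <= 9 || q > 3*d)) && q + j != 4 must hold; in canonical form it is (z <= -9 || 2*j == 2*q - 10) && (3*j <= vec[0] + 1 || q > 3*d) && j + q != 4.
Before vec[q + 2] := 2*w + 2*j: (z <= -9 || 2*j == 2*q - 10) && (3*j <= store(vec, q + 2, 2*j + 2*w)[0] + 1 || q > 3*d) && j + q != 4
Before d := mem[4] - 2: (z <= -9 || 2*j == 2*q - 10) && (3*j <= store(vec, q + 2, 2*j + 2*w)[0] + 1 || q > 3*mem[4] - 6) && j + q != 4
Answer: WP = (z <= -9 || 2*j == 2*q - 10) && (3*j <= store(vec, q + 2, 2*j + 2*w)[0] + 1 || q > 3*mem[4] - 6) && j + q != 4


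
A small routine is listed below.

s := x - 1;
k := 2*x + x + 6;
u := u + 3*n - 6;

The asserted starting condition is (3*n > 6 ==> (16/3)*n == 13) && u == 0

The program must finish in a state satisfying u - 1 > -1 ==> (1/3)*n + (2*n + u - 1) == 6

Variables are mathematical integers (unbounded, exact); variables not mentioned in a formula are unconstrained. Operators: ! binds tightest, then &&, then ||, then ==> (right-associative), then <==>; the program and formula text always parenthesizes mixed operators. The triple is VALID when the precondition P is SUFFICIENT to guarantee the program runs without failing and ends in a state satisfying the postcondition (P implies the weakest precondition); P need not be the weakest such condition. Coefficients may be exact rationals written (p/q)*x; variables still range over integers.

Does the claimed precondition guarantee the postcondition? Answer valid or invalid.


Working backward. After the program, the postcondition u - 1 > -1 ==> (1/3)*n + (2*n + u - 1) == 6 must hold; in canonical form it is u > 0 ==> (7/3)*n + u == 7.
Before u := u + 3*n - 6: 3*n + u > 6 ==> (16/3)*n + u == 13
Before k := 2*x + x + 6: 3*n + u > 6 ==> (16/3)*n + u == 13
Before s := x - 1: 3*n + u > 6 ==> (16/3)*n + u == 13
The weakest precondition is 3*n + u > 6 ==> (16/3)*n + u == 13.
Check whether (3*n > 6 ==> (16/3)*n == 13) && u == 0 implies it.
Every state satisfying the precondition satisfies the weakest precondition: the implication holds.
Answer: valid


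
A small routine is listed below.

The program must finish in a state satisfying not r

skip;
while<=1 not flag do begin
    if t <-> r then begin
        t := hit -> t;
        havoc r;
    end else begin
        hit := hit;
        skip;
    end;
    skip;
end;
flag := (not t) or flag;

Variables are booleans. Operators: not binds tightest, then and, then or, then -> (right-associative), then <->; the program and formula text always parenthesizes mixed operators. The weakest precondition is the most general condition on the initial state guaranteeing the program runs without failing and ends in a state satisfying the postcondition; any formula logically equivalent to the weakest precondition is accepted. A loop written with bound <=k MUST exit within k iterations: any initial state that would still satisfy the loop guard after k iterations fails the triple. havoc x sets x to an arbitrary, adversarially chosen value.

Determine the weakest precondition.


Working backward. After the program, not r must hold.
Before flag := (not t) or flag: not r
Before the loop (bound <=1), unroll the exhaustion recursion (WP_0 = exit-now case; WP_j = one more guarded iteration, up to j = 1):
  WP_0: flag and (not r)
  WP_1: ((not flag) -> ((not (t <-> r)) and ((not (t <-> r)) -> (flag and (not r))))) and (flag -> (not r))
So before the loop: ((not flag) -> ((not (t <-> r)) and ((not (t <-> r)) -> (flag and (not r))))) and (flag -> (not r))
Before skip: ((not flag) -> ((not (t <-> r)) and ((not (t <-> r)) -> (flag and (not r))))) and (flag -> (not r))
Answer: WP = ((not flag) -> ((not (t <-> r)) and ((not (t <-> r)) -> (flag and (not r))))) and (flag -> (not r))


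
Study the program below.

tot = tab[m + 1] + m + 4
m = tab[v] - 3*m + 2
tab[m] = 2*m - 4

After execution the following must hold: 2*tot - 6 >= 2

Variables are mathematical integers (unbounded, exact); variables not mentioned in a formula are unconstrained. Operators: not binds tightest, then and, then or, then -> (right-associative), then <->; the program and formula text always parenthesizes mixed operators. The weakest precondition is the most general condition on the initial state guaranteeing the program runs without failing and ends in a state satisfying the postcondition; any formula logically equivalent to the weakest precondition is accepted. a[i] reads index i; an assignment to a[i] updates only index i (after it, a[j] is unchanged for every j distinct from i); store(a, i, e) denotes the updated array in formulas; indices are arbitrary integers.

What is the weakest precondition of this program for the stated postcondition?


Working backward. After the program, the postcondition 2*tot - 6 >= 2 must hold; in canonical form it is 2*tot >= 8.
Before tab[m] := 2*m - 4: 2*tot >= 8
Before m := tab[v] - 3*m + 2: 2*tot >= 8
Before tot := tab[m + 1] + m + 4: 2*tab[m + 1] + 2*m >= 0
Answer: WP = 2*tab[m + 1] + 2*m >= 0


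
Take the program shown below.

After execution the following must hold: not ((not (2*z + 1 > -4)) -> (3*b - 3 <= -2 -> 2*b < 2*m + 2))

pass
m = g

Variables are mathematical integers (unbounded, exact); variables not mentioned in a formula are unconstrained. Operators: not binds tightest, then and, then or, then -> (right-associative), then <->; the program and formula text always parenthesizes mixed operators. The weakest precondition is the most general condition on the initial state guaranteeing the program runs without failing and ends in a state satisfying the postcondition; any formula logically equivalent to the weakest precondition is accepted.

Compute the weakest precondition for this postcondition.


Working backward. After the program, the postcondition not ((not (2*z + 1 > -4)) -> (3*b - 3 <= -2 -> 2*b < 2*m + 2)) must hold; in canonical form it is not ((not (2*z > -5)) -> (3*b <= 1 -> 2*b < 2*m + 2)).
Before m := g: not ((not (2*z > -5)) -> (3*b <= 1 -> 2*b < 2*g + 2))
Before skip: not ((not (2*z > -5)) -> (3*b <= 1 -> 2*b < 2*g + 2))
Answer: WP = not ((not (2*z > -5)) -> (3*b <= 1 -> 2*b < 2*g + 2))


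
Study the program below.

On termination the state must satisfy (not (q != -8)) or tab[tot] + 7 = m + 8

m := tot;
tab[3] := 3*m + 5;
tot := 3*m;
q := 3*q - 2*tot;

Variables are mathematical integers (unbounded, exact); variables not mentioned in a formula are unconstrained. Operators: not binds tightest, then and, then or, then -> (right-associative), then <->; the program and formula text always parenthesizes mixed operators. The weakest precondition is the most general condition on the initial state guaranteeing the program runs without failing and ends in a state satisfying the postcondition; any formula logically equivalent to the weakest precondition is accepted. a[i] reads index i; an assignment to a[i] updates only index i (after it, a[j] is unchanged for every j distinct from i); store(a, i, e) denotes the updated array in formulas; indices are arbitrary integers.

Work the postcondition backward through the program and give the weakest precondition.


Working backward. After the program, the postcondition (not (q != -8)) or tab[tot] + 7 = m + 8 must hold; in canonical form it is (not (q != -8)) or tab[tot] = m + 1.
Before q := 3*q - 2*tot: (not (3*q != 2*tot - 8)) or tab[tot] = m + 1
Before tot := 3*m: (not (3*q != 6*m - 8)) or tab[3*m] = m + 1
Before tab[3] := 3*m + 5: (not (3*q != 6*m - 8)) or store(tab, 3, 3*m + 5)[3*m] = m + 1
Before m := tot: (not (3*q != 6*tot - 8)) or store(tab, 3, 3*tot + 5)[3*tot] = tot + 1
Answer: WP = (not (3*q != 6*tot - 8)) or store(tab, 3, 3*tot + 5)[3*tot] = tot + 1


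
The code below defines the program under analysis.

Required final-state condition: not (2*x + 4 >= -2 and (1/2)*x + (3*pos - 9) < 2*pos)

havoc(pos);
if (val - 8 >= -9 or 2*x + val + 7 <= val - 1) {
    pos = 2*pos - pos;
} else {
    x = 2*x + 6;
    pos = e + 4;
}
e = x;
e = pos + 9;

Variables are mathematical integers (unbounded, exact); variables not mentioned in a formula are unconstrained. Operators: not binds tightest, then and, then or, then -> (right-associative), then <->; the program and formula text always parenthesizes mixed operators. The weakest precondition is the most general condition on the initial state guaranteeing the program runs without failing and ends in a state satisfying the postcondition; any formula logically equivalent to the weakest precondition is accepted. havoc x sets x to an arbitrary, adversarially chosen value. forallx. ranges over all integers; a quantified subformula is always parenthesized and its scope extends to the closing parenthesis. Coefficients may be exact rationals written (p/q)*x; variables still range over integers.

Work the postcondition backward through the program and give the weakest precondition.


Working backward. After the program, the postcondition not (2*x + 4 >= -2 and (1/2)*x + (3*pos - 9) < 2*pos) must hold; in canonical form it is not (2*x >= -6 and pos + (1/2)*x < 9).
Before e := pos + 9: not (2*x >= -6 and pos + (1/2)*x < 9)
Before e := x: not (2*x >= -6 and pos + (1/2)*x < 9)
Then branch requires not (2*x >= -6 and pos + (1/2)*x < 9); else branch requires not (4*x >= -18 and e + x < 2).
Before the if: ((val >= -1 or 2*x <= -8) -> (not (2*x >= -6 and pos + (1/2)*x < 9))) and ((not (val >= -1 or 2*x <= -8)) -> (not (4*x >= -18 and e + x < 2)))
Before havoc pos: forall pos_1. (((val >= -1 or 2*x <= -8) -> (not (2*x >= -6 and pos_1 + (1/2)*x < 9))) and ((not (val >= -1 or 2*x <= -8)) -> (not (4*x >= -18 and e + x < 2))))
Answer: WP = forall pos_1. (((val >= -1 or 2*x <= -8) -> (not (2*x >= -6 and pos_1 + (1/2)*x < 9))) and ((not (val >= -1 or 2*x <= -8)) -> (not (4*x >= -18 and e + x < 2))))


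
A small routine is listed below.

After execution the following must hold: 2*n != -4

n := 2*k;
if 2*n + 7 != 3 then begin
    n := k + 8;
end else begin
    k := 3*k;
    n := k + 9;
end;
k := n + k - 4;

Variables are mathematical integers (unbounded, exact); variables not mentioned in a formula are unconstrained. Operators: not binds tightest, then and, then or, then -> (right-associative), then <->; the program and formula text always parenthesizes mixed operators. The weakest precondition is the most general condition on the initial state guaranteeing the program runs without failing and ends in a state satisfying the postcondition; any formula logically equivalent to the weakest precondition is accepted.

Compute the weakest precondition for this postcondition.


Working backward. After the program, 2*n != -4 must hold.
Before k := n + k - 4: 2*n != -4
Then branch requires 2*k != -20; else branch requires 6*k != -22.
Before the if: (2*n != -4 -> 2*k != -20) and ((not (2*n != -4)) -> 6*k != -22)
Before n := 2*k: (4*k != -4 -> 2*k != -20) and ((not (4*k != -4)) -> 6*k != -22)
Answer: WP = (4*k != -4 -> 2*k != -20) and ((not (4*k != -4)) -> 6*k != -22)


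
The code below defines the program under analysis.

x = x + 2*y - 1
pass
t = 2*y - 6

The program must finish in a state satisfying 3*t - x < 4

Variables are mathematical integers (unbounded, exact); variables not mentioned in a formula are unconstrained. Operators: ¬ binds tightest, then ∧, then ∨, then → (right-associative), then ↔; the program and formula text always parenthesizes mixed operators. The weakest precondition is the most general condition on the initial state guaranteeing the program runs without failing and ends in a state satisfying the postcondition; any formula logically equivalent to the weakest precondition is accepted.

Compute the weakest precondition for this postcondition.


Working backward. After the program, the postcondition 3*t - x < 4 must hold; in canonical form it is 3*t < x + 4.
Before t := 2*y - 6: 6*y < x + 22
Before skip: 6*y < x + 22
Before x := x + 2*y - 1: 4*y < x + 21
Answer: WP = 4*y < x + 21


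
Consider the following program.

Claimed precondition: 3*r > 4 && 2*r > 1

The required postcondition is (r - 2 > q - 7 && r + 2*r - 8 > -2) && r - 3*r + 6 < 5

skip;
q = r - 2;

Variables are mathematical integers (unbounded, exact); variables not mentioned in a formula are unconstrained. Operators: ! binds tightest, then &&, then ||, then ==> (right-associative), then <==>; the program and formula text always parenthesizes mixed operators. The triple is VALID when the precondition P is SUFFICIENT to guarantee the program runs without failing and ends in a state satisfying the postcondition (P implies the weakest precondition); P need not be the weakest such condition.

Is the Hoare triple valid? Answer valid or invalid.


Working backward. After the program, the postcondition (r - 2 > q - 7 && r + 2*r - 8 > -2) && r - 3*r + 6 < 5 must hold; in canonical form it is r > q - 5 && 3*r > 6 && 2*r > 1.
Before q := r - 2: 3*r > 6 && 2*r > 1
Before skip: 3*r > 6 && 2*r > 1
The weakest precondition is 3*r > 6 && 2*r > 1.
Check whether 3*r > 4 && 2*r > 1 implies it.
Countermodel: at the initial state r = 2, the precondition holds but the weakest precondition fails.
Answer: invalid


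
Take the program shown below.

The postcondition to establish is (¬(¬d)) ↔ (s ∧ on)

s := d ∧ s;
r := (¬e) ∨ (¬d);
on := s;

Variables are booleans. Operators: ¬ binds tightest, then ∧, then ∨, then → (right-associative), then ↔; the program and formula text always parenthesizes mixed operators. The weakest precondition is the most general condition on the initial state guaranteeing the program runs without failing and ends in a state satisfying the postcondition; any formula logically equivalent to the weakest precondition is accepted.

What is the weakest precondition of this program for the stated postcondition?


Working backward. After the program, the postcondition (¬(¬d)) ↔ (s ∧ on) must hold; in canonical form it is d ↔ (s ∧ on).
Before on := s: d ↔ s
Before r := (¬e) ∨ (¬d): d ↔ s
Before s := d ∧ s: d ↔ (d ∧ s)
Answer: WP = d ↔ (d ∧ s)


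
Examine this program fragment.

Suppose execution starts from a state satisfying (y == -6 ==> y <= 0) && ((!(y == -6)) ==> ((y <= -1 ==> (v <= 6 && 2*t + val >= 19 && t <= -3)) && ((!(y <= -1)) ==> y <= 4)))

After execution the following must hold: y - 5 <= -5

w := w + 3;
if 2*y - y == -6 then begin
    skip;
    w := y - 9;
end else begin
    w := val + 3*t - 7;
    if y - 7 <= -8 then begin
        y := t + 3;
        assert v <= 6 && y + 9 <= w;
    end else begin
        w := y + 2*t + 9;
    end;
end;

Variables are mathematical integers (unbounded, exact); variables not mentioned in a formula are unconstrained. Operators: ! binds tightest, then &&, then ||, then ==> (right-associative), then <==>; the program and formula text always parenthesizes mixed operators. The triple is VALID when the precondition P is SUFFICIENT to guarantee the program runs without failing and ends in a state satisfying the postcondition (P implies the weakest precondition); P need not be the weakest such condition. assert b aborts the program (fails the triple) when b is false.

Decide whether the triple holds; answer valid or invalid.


Working backward. After the program, the postcondition y - 5 <= -5 must hold; in canonical form it is y <= 0.
Then branch requires y <= 0; else branch requires (y <= -1 ==> (v <= 6 && 2*t + val >= 19 && t <= -3)) && ((!(y <= -1)) ==> y <= 0).
Before the if: (y == -6 ==> y <= 0) && ((!(y == -6)) ==> ((y <= -1 ==> (v <= 6 && 2*t + val >= 19 && t <= -3)) && ((!(y <= -1)) ==> y <= 0)))
Before w := w + 3: (y == -6 ==> y <= 0) && ((!(y == -6)) ==> ((y <= -1 ==> (v <= 6 && 2*t + val >= 19 && t <= -3)) && ((!(y <= -1)) ==> y <= 0)))
The weakest precondition is (y == -6 ==> y <= 0) && ((!(y == -6)) ==> ((y <= -1 ==> (v <= 6 && 2*t + val >= 19 && t <= -3)) && ((!(y <= -1)) ==> y <= 0))).
Check whether (y == -6 ==> y <= 0) && ((!(y == -6)) ==> ((y <= -1 ==> (v <= 6 && 2*t + val >= 19 && t <= -3)) && ((!(y <= -1)) ==> y <= 4))) implies it.
Countermodel: at the initial state t = 0, v = 0, val = 0, y = 1, the precondition holds but the weakest precondition fails.
Answer: invalid


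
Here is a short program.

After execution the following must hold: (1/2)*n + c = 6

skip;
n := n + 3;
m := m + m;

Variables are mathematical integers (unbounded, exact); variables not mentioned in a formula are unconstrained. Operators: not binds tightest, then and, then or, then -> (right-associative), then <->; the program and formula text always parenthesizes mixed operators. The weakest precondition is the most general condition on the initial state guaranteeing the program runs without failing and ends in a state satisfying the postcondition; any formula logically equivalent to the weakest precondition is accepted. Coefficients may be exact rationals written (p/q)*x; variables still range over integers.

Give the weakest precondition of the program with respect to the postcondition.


Working backward. After the program, the postcondition (1/2)*n + c = 6 must hold; in canonical form it is c + (1/2)*n = 6.
Before m := m + m: c + (1/2)*n = 6
Before n := n + 3: c + (1/2)*n = 9/2
Before skip: c + (1/2)*n = 9/2
Answer: WP = c + (1/2)*n = 9/2
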